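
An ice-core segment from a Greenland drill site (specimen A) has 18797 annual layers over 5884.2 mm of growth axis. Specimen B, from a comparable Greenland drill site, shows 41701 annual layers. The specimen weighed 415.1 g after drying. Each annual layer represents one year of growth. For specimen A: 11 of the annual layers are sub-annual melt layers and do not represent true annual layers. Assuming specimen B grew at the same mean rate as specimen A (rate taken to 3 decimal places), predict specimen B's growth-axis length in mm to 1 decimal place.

Specimen A: true annual layer count = 18797 − 11 = 18786.
A: Mean rate = 5884.2 mm / 18786 years ≈ 0.313 mm/year.
Length of B = 0.313 × 41701 = 13052.4 mm.

13052.4 mm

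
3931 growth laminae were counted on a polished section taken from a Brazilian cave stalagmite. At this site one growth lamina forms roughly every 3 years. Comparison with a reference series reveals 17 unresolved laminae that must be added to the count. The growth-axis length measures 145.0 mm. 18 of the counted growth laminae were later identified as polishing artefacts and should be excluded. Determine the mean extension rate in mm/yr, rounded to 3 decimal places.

True growth lamina count = 3931 − 18 + 17 = 3930.
Multiplying by 3 years per growth lamina: 3930 × 3 = 11790 years.
145.0 mm over 11790 years gives 145.0 / 11790 ≈ 0.012 mm/yr.

0.012 mm/yr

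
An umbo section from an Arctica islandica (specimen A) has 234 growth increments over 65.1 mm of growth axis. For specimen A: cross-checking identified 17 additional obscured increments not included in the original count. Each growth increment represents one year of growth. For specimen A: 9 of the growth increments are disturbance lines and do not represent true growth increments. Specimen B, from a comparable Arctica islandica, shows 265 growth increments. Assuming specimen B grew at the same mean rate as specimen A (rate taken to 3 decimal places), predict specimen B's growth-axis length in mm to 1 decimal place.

Specimen A: after corrections the count is 234 − 9 + 17 = 242 growth increments.
A: Mean rate = 65.1 mm / 242 years ≈ 0.269 mm per year.
B's length ≈ 0.269 × 265 = 71.3 mm.

71.3 mm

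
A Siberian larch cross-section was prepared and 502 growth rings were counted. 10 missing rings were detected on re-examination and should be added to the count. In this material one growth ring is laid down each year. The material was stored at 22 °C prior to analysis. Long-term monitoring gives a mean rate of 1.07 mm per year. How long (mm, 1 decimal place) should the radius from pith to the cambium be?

547.8 mm

Correcting the raw count gives 502 + 10 = 512 true growth rings.
Length ≈ 1.07 × 512 = 547.8 mm.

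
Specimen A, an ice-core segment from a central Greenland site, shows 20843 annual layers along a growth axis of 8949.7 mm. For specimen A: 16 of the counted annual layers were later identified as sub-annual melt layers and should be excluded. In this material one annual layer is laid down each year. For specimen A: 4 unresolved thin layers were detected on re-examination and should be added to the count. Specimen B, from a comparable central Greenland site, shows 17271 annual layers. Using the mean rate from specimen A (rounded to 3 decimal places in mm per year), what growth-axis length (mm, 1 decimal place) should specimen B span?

Specimen A: adjusted count: 20843 − 16 + 4 = 20831 annual layers.
A: Mean rate = 8949.7 mm / 20831 years ≈ 0.430 mm/year.
Length of B = 0.430 × 17271 = 7426.5 mm.

7426.5 mm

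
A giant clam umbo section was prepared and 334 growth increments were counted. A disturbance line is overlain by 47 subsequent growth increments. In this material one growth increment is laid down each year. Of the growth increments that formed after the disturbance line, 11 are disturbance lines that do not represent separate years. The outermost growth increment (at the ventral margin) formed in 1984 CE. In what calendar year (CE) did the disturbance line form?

47 growth increments formed after the disturbance line.
Removing the 11 false growth increments leaves 47 − 11 = 36 true growth increments beyond the disturbance line.
1984 − 36 = 1948 CE.

1948 CE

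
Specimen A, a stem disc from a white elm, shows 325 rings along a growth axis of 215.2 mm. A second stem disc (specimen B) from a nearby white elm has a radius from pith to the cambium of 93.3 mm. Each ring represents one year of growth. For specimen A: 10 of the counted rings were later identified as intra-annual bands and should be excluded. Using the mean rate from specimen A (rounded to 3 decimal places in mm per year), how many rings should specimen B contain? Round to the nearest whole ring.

Specimen A: after corrections the count is 325 − 10 = 315 rings.
A: Extension rate ≈ 215.2 / 315 = 0.683 mm per year.
B spans 93.3 / 0.683 = 136.60 years ≈ 137 rings.

137 rings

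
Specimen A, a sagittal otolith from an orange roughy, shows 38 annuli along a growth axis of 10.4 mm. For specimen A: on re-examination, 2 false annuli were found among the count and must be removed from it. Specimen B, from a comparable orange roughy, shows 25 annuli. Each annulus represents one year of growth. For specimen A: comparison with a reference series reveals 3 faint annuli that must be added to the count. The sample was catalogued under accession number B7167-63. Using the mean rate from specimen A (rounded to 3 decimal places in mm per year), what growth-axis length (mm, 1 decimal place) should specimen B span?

Specimen A: after corrections the count is 38 − 2 + 3 = 39 annuli.
A: Mean rate = 10.4 mm / 39 years ≈ 0.267 mm per year.
For B, 0.267 mm/year × 25 years = 6.7 mm.

6.7 mm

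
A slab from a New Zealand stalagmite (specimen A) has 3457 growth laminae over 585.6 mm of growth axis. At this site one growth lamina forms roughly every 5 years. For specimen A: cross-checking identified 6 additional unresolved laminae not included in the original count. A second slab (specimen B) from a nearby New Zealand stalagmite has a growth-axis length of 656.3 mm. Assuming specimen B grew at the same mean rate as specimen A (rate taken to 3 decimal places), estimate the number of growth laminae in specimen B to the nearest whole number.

3861 growth laminae

Specimen A: after corrections the count is 3457 + 6 = 3463 growth laminae.
Specimen A: at 5 years per growth lamina, 3463 × 5 = 17315 years.
A: 585.6 mm over 17315 years gives 585.6 / 17315 ≈ 0.034 mm/yr.
B spans 656.3 / 0.034 = 19302.94 years; at 5 years per growth lamina that is 19302.94 / 5 ≈ 3861 growth laminae.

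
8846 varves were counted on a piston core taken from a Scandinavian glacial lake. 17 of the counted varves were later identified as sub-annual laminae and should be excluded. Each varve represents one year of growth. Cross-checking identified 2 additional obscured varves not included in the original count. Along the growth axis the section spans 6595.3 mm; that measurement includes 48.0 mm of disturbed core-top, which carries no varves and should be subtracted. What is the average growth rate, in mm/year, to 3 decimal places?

After corrections the count is 8846 − 17 + 2 = 8831 varves.
Removing the 48.0 mm offcut leaves 6595.3 − 48.0 = 6547.3 mm.
Mean rate = 6547.3 mm / 8831 years ≈ 0.741 mm/year.

0.741 mm/year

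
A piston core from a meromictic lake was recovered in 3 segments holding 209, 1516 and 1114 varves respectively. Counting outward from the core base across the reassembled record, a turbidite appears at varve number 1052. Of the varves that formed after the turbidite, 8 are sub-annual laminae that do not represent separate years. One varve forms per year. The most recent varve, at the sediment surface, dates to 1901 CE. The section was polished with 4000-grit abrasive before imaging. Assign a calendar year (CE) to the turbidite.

Total varves = 209 + 1516 + 1114 = 2839.
The turbidite sits at varve 1052 from the core base, so 2839 − 1052 = 1787 varves formed after it.
Removing the 8 false varves leaves 1787 − 8 = 1779 true varves beyond the turbidite.
1901 − 1779 = 122 CE.

122 CE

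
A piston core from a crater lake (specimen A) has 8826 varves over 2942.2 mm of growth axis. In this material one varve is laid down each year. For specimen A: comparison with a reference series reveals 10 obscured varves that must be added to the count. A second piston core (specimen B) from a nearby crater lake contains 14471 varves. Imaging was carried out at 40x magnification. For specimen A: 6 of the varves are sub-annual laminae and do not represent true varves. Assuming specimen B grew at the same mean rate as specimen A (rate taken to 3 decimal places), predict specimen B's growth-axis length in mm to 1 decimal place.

4818.8 mm

Specimen A: true varve count = 8826 − 6 + 10 = 8830.
A: 2942.2 mm over 8830 years gives 2942.2 / 8830 ≈ 0.333 mm/yr.
B's length ≈ 0.333 × 14471 = 4818.8 mm.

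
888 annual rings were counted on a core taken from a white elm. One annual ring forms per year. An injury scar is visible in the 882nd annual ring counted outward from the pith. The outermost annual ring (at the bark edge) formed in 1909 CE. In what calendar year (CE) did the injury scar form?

1903 CE

888 − 882 = 6 annual rings lie beyond the injury scar toward the bark edge.
Counting back 6 years from 1909 CE places the injury scar in 1909 − 6 = 1903 CE.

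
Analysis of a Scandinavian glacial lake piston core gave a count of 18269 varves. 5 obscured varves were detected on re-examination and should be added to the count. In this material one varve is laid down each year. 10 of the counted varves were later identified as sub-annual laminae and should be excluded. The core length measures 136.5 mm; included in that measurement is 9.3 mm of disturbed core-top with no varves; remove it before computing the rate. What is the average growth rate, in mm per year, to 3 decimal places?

Adjusted count: 18269 − 10 + 5 = 18264 varves.
Removing the 9.3 mm offcut leaves 136.5 − 9.3 = 127.2 mm.
127.2 mm over 18264 years gives 127.2 / 18264 ≈ 0.007 mm per year.

0.007 mm per year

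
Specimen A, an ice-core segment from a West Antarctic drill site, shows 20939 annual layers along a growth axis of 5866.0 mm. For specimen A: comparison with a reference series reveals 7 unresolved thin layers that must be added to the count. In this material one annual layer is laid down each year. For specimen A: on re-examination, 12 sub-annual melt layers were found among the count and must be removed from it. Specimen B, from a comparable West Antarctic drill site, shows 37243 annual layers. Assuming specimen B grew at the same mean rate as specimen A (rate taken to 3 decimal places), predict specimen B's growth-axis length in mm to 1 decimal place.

Specimen A: after corrections the count is 20939 − 12 + 7 = 20934 annual layers.
A: 5866.0 mm over 20934 years gives 5866.0 / 20934 ≈ 0.280 mm/year.
Length of B = 0.280 × 37243 = 10428.0 mm.

10428.0 mm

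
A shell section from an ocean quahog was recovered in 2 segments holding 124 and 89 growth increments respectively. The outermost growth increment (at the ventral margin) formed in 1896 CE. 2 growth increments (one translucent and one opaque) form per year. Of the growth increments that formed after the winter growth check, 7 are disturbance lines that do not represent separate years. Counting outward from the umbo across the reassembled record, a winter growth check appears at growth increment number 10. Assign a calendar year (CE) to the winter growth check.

Total growth increments = 124 + 89 = 213.
The winter growth check sits at growth increment 10 from the umbo, so 213 − 10 = 203 growth increments formed after it.
Removing the 7 false growth increments leaves 203 − 7 = 196 true growth increments beyond the winter growth check.
With 2 growth increments per year, 196 / 2 = 98 years.
The growth increment at the ventral margin is 1896 CE, so the winter growth check dates to 1896 − 98 = 1798 CE.

1798 CE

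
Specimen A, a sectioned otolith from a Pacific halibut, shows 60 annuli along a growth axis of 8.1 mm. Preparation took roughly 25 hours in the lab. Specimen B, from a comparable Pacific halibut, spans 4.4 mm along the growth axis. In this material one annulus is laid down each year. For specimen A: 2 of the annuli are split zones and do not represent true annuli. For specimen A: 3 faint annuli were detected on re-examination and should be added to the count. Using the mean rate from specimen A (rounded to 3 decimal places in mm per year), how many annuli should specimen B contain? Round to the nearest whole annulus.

33 annuli

Specimen A: adjusted count: 60 − 2 + 3 = 61 annuli.
A: 8.1 mm over 61 years gives 8.1 / 61 ≈ 0.133 mm/yr.
B spans 4.4 / 0.133 = 33.08 years ≈ 33 annuli.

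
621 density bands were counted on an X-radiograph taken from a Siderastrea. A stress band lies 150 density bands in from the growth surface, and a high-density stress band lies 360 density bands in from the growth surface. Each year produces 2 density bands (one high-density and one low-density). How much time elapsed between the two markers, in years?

105 yr

360 − 150 = 210 density bands lie between the two events.
With 2 density bands per year, 210 / 2 = 105 years.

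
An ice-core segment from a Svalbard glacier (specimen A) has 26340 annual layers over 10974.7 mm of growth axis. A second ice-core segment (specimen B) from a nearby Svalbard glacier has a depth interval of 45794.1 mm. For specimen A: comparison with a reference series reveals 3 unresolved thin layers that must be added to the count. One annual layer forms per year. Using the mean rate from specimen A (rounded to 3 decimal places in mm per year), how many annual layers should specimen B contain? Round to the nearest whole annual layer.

109818 annual layers

Specimen A: after corrections the count is 26340 + 3 = 26343 annual layers.
A: 10974.7 mm over 26343 years gives 10974.7 / 26343 ≈ 0.417 mm/year.
For B, 45794.1 / 0.417 = 109817.99 years ≈ 109818 annual layers.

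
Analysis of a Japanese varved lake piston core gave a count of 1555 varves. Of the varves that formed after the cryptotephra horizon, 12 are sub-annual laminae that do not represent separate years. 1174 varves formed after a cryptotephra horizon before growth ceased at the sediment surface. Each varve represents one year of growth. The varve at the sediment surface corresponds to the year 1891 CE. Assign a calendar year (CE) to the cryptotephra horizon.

There are 1174 varves younger than the cryptotephra horizon.
Excluding 12 false varves: 1174 − 12 = 1162.
Counting back 1162 years from 1891 CE places the cryptotephra horizon in 1891 − 1162 = 729 CE.

729 CE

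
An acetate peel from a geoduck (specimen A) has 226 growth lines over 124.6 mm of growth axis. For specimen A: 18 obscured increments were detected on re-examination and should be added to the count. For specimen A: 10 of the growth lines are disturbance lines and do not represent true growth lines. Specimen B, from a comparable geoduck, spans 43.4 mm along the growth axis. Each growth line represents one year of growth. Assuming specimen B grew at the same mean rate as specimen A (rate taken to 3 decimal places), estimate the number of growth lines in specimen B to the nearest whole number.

82 growth lines

Specimen A: after corrections the count is 226 − 10 + 18 = 234 growth lines.
A: Mean rate = 124.6 mm / 234 years ≈ 0.532 mm per year.
For B, 43.4 / 0.532 = 81.58 years ≈ 82 growth lines.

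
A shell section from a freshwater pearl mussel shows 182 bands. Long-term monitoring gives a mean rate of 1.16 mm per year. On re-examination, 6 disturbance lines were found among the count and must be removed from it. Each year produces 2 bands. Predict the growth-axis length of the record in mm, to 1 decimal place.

102.1 mm

Adjusted count: 182 − 6 = 176 bands.
176 bands at 2 per year is 176 / 2 = 88 years.
Predicted length = 1.16 mm/year × 88 years = 102.1 mm.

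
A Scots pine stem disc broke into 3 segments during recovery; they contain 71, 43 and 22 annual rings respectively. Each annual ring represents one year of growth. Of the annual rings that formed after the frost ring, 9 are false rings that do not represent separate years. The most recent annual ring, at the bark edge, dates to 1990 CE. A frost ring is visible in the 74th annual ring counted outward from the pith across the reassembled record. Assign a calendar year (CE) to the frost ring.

Total annual rings = 71 + 43 + 22 = 136.
The frost ring sits at annual ring 74 from the pith, so 136 − 74 = 62 annual rings formed after it.
Excluding 9 false annual rings: 62 − 9 = 53.
Counting back 53 years from 1990 CE places the frost ring in 1990 − 53 = 1937 CE.

1937 CE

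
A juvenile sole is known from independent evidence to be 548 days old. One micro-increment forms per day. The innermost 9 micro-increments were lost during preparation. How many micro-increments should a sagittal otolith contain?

Expected micro-increments over 548 days: 548.
548 − 9 missed = 539 micro-increments expected in the prepared section.

539 micro-increments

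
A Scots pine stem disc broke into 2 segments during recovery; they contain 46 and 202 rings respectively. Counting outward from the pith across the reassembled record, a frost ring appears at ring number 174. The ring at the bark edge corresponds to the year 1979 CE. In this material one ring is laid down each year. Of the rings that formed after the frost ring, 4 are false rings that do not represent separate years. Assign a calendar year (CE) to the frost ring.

1909 CE

Total rings = 46 + 202 = 248.
The frost ring sits at ring 174 from the pith, so 248 − 174 = 74 rings formed after it.
Excluding 4 false rings: 74 − 4 = 70.
The ring at the bark edge is 1979 CE, so the frost ring dates to 1979 − 70 = 1909 CE.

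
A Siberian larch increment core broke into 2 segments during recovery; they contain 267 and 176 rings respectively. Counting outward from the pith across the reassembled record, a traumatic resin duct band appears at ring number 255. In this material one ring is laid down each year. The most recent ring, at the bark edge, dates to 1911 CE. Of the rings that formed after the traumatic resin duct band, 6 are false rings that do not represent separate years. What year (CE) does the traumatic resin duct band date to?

1729 CE

Total rings = 267 + 176 = 443.
Between ring 255 and the bark edge there are 443 − 255 = 188 rings.
188 − 6 false = 182 true rings after the traumatic resin duct band.
Counting back 182 years from 1911 CE places the traumatic resin duct band in 1911 − 182 = 1729 CE.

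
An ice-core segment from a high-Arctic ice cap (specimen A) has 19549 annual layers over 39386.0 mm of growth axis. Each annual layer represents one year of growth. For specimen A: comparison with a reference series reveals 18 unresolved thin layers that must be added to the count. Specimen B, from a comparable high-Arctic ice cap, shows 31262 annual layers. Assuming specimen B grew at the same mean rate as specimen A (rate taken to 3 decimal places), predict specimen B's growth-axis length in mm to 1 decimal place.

Specimen A: adjusted count: 19549 + 18 = 19567 annual layers.
A: Mean rate = 39386.0 mm / 19567 years ≈ 2.013 mm per year.
B's length ≈ 2.013 × 31262 = 62930.4 mm.

62930.4 mm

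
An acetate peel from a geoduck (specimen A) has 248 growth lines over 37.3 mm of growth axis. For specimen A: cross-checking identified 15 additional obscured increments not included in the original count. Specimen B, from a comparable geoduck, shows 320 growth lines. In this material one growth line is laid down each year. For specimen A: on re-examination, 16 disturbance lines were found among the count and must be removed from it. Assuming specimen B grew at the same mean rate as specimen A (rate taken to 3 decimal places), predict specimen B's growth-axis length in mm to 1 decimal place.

48.3 mm

Specimen A: correcting the raw count gives 248 − 16 + 15 = 247 true growth lines.
A: Mean rate = 37.3 mm / 247 years ≈ 0.151 mm per year.
B's length ≈ 0.151 × 320 = 48.3 mm.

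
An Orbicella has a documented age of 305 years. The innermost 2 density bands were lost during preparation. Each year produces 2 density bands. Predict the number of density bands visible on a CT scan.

608 density bands

Expected density bands: 305 × 2 = 610.
Subtracting the 2 density bands not captured gives 610 − 2 = 608 density bands in the record.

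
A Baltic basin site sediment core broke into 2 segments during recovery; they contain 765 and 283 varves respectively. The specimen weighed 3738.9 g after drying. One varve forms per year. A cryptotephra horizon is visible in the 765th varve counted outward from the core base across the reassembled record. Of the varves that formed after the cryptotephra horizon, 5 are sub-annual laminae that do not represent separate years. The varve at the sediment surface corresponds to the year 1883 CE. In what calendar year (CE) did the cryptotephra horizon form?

Total varves = 765 + 283 = 1048.
Between varve 765 and the sediment surface there are 1048 − 765 = 283 varves.
283 − 5 false = 278 true varves after the cryptotephra horizon.
Counting back 278 years from 1883 CE places the cryptotephra horizon in 1883 − 278 = 1605 CE.

1605 CE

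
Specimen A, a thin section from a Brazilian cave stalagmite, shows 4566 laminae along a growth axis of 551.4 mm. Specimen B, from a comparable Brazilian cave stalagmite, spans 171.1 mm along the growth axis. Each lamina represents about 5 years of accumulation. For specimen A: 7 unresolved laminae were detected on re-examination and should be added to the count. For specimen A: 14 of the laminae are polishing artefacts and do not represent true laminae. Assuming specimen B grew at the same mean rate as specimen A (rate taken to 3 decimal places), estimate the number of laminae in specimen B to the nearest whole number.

Specimen A: after corrections the count is 4566 − 14 + 7 = 4559 laminae.
Specimen A: 4559 laminae at 5 years each span 4559 × 5 = 22795 years.
A: Mean rate = 551.4 mm / 22795 years ≈ 0.024 mm per year.
For B, 171.1 / 0.024 = 7129.17 years; at 5 years per lamina that is 7129.17 / 5 ≈ 1426 laminae.

1426 laminae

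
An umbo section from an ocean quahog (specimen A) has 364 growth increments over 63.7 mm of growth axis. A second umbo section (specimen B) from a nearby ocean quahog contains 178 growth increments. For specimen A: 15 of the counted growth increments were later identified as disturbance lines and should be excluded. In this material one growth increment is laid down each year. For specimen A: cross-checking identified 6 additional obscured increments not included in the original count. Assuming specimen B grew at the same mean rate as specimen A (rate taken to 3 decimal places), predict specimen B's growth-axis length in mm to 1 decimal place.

31.9 mm

Specimen A: after corrections the count is 364 − 15 + 6 = 355 growth increments.
A: Extension rate ≈ 63.7 / 355 = 0.179 mm per year.
Length of B = 0.179 × 178 = 31.9 mm.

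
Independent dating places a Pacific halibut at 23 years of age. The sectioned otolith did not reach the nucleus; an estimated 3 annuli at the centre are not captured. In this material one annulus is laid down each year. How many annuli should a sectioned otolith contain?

One annulus per year gives 23 annuli over 23 years.
Subtracting the 3 annuli not captured gives 23 − 3 = 20 annuli in the record.

20 annuli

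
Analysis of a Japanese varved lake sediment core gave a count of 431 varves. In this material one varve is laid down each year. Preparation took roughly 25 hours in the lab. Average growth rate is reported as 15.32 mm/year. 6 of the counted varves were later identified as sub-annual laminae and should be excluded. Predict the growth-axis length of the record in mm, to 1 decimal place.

6511.0 mm

True varve count = 431 − 6 = 425.
Length ≈ 15.32 × 425 = 6511.0 mm.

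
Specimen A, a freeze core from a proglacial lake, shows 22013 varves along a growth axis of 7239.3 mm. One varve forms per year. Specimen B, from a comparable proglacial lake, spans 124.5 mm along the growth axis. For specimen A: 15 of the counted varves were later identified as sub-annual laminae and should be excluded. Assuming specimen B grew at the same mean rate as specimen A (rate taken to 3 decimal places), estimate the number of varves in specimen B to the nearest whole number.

378 varves

Specimen A: adjusted count: 22013 − 15 = 21998 varves.
A: Extension rate ≈ 7239.3 / 21998 = 0.329 mm/yr.
Specimen B: 124.5 mm / 0.329 mm per year = 378.42 years ≈ 378 varves.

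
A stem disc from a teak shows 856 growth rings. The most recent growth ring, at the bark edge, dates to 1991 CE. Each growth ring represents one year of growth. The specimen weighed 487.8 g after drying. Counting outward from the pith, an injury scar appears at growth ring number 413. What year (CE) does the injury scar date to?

1548 CE

The injury scar sits at growth ring 413 from the pith, so 856 − 413 = 443 growth rings formed after it.
The growth ring at the bark edge is 1991 CE, so the injury scar dates to 1991 − 443 = 1548 CE.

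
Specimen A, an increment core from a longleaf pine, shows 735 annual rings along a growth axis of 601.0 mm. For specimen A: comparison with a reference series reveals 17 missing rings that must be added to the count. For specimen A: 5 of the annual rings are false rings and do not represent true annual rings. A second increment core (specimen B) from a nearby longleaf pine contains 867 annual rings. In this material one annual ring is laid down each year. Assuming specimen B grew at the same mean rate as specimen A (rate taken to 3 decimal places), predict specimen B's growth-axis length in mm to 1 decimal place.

Specimen A: true annual ring count = 735 − 5 + 17 = 747.
A: Mean rate = 601.0 mm / 747 years ≈ 0.805 mm per year.
Length of B = 0.805 × 867 = 697.9 mm.

697.9 mm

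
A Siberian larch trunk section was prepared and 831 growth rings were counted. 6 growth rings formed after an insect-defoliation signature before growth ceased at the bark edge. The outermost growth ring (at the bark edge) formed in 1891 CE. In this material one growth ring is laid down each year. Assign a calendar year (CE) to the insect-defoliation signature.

6 growth rings formed after the insect-defoliation signature.
Counting back 6 years from 1891 CE places the insect-defoliation signature in 1891 − 6 = 1885 CE.

1885 CE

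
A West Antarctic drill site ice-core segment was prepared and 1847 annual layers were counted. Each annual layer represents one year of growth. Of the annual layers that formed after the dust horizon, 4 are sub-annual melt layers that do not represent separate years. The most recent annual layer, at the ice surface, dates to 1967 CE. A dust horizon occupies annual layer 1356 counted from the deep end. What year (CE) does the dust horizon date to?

The dust horizon sits at annual layer 1356 from the deep end, so 1847 − 1356 = 491 annual layers formed after it.
491 − 4 false = 487 true annual layers after the dust horizon.
Counting back 487 years from 1967 CE places the dust horizon in 1967 − 487 = 1480 CE.

1480 CE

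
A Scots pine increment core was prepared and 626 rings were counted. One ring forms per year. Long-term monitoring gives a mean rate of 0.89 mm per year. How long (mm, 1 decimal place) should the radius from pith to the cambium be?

The record spans 626 years at 0.89 mm per year.
Predicted length = 0.89 mm/year × 626 years = 557.1 mm.

557.1 mm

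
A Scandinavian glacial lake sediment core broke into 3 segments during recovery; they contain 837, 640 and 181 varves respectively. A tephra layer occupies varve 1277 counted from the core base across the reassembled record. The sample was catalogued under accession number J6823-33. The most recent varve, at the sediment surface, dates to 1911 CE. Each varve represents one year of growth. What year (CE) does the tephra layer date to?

Total varves = 837 + 640 + 181 = 1658.
1658 − 1277 = 381 varves lie beyond the tephra layer toward the sediment surface.
The varve at the sediment surface is 1911 CE, so the tephra layer dates to 1911 − 381 = 1530 CE.

1530 CE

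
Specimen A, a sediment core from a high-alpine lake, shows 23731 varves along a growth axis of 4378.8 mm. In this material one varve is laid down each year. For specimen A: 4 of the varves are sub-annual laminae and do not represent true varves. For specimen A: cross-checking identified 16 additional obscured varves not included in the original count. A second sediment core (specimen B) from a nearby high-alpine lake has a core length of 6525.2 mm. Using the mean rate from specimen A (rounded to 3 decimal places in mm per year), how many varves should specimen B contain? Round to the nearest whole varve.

35463 varves

Specimen A: adjusted count: 23731 − 4 + 16 = 23743 varves.
A: Mean rate = 4378.8 mm / 23743 years ≈ 0.184 mm/year.
Specimen B: 6525.2 mm / 0.184 mm per year = 35463.04 years ≈ 35463 varves.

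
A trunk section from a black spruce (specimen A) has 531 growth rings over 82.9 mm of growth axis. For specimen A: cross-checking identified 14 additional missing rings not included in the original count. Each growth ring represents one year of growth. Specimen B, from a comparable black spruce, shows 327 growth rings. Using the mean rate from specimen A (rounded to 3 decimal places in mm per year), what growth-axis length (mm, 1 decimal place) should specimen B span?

Specimen A: adjusted count: 531 + 14 = 545 growth rings.
A: Mean rate = 82.9 mm / 545 years ≈ 0.152 mm/yr.
For B, 0.152 mm/year × 327 years = 49.7 mm.

49.7 mm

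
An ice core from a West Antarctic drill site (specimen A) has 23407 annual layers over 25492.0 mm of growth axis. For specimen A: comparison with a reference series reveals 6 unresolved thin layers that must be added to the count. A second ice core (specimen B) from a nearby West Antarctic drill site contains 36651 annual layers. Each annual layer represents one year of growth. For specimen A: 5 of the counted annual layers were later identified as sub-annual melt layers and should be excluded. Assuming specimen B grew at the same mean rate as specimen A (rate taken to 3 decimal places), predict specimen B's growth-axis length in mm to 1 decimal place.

39912.9 mm

Specimen A: after corrections the count is 23407 − 5 + 6 = 23408 annual layers.
A: 25492.0 mm over 23408 years gives 25492.0 / 23408 ≈ 1.089 mm/year.
B's length ≈ 1.089 × 36651 = 39912.9 mm.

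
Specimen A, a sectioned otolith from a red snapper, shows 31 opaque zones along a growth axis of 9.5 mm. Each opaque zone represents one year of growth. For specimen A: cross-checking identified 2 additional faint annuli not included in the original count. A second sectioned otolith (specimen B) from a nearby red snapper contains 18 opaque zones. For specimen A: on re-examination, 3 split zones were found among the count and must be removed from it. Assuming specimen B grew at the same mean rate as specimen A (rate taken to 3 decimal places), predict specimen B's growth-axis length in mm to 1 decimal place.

5.7 mm

Specimen A: after corrections the count is 31 − 3 + 2 = 30 opaque zones.
A: Mean rate = 9.5 mm / 30 years ≈ 0.317 mm/year.
B's length ≈ 0.317 × 18 = 5.7 mm.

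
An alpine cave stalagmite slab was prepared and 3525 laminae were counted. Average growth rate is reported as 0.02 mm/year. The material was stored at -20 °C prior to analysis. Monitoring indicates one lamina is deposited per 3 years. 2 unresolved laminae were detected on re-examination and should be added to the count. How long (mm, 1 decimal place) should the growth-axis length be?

211.6 mm

True lamina count = 3525 + 2 = 3527.
Multiplying by 3 years per lamina: 3527 × 3 = 10581 years.
Predicted length = 0.02 mm/year × 10581 years = 211.6 mm.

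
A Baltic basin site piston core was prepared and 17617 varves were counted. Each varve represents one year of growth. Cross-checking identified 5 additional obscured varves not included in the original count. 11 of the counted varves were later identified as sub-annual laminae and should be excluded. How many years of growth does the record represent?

17611 years

Adjusted count: 17617 − 11 + 5 = 17611 varves.
With a one-to-one varve periodicity this is 17611 years.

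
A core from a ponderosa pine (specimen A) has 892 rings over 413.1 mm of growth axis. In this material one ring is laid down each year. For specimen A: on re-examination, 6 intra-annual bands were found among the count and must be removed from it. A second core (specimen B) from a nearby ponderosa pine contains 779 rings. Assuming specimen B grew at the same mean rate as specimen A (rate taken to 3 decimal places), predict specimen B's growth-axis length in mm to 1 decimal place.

Specimen A: true ring count = 892 − 6 = 886.
A: 413.1 mm over 886 years gives 413.1 / 886 ≈ 0.466 mm per year.
B's length ≈ 0.466 × 779 = 363.0 mm.

363.0 mm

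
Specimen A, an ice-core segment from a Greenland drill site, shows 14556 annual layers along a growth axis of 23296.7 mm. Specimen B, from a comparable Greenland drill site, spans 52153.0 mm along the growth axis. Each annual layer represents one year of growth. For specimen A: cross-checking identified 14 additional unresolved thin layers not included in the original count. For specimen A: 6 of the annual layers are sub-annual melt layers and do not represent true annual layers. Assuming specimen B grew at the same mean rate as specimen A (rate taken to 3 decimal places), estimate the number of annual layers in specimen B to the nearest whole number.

Specimen A: correcting the raw count gives 14556 − 6 + 14 = 14564 true annual layers.
A: Extension rate ≈ 23296.7 / 14564 = 1.600 mm/yr.
For B, 52153.0 / 1.600 = 32595.62 years ≈ 32596 annual layers.

32596 annual layers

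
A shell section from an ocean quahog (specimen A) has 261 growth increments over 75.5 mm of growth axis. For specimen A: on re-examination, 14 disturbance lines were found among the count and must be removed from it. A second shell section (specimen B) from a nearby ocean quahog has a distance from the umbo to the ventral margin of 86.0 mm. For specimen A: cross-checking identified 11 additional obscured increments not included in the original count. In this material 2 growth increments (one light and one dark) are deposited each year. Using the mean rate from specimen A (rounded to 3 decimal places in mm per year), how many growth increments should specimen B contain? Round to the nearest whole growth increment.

294 growth increments

Specimen A: after corrections the count is 261 − 14 + 11 = 258 growth increments.
Specimen A: with 2 growth increments per year, 258 / 2 = 129 years.
A: Mean rate = 75.5 mm / 129 years ≈ 0.585 mm/year.
Specimen B: 86.0 mm / 0.585 mm per year = 147.01 years; at 2 growth increments per year that is 147.01 × 2 ≈ 294 growth increments.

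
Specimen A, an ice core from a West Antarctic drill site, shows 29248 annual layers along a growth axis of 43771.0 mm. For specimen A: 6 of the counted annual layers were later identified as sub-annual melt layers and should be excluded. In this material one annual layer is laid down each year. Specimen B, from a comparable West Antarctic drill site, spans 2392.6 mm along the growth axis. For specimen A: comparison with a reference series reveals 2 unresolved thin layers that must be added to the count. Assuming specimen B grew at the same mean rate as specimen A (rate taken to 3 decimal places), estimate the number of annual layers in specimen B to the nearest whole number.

Specimen A: after corrections the count is 29248 − 6 + 2 = 29244 annual layers.
A: Extension rate ≈ 43771.0 / 29244 = 1.497 mm/yr.
Specimen B: 2392.6 mm / 1.497 mm per year = 1598.26 years ≈ 1598 annual layers.

1598 annual layers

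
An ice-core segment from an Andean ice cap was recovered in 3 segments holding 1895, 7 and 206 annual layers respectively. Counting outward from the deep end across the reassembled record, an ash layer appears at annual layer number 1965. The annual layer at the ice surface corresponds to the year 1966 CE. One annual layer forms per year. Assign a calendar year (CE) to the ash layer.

Total annual layers = 1895 + 7 + 206 = 2108.
Between annual layer 1965 and the ice surface there are 2108 − 1965 = 143 annual layers.
1966 − 143 = 1823 CE.

1823 CE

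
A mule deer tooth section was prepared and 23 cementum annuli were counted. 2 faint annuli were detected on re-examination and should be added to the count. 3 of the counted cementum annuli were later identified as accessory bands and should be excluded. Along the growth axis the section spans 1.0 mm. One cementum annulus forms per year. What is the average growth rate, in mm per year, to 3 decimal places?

0.045 mm per year

Adjusted count: 23 − 3 + 2 = 22 cementum annuli.
1.0 mm over 22 years gives 1.0 / 22 ≈ 0.045 mm per year.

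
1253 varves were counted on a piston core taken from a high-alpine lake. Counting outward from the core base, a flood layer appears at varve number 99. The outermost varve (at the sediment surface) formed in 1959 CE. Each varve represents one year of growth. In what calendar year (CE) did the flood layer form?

805 CE

Between varve 99 and the sediment surface there are 1253 − 99 = 1154 varves.
Counting back 1154 years from 1959 CE places the flood layer in 1959 − 1154 = 805 CE.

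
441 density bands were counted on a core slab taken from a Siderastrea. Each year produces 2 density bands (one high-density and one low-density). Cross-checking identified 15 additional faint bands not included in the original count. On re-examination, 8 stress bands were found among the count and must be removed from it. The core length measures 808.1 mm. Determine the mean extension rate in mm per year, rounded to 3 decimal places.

3.608 mm per year

Correcting the raw count gives 441 − 8 + 15 = 448 true density bands.
448 density bands at 2 per year is 448 / 2 = 224 years.
Mean rate = 808.1 mm / 224 years ≈ 3.608 mm per year.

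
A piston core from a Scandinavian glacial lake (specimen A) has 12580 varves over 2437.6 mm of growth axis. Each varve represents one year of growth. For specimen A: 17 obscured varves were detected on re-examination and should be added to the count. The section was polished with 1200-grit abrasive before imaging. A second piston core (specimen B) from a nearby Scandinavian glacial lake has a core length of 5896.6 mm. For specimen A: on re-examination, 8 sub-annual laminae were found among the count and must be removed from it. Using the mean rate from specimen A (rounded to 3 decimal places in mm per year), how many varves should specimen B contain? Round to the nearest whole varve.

Specimen A: true varve count = 12580 − 8 + 17 = 12589.
A: Extension rate ≈ 2437.6 / 12589 = 0.194 mm/year.
Specimen B: 5896.6 mm / 0.194 mm per year = 30394.85 years ≈ 30395 varves.

30395 varves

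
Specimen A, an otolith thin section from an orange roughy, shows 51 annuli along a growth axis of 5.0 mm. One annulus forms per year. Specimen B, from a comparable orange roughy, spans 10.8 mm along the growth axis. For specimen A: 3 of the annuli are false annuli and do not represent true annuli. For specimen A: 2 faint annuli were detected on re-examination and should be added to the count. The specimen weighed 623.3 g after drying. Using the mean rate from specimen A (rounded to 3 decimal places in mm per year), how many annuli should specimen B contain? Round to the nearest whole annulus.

108 annuli

Specimen A: correcting the raw count gives 51 − 3 + 2 = 50 true annuli.
A: 5.0 mm over 50 years gives 5.0 / 50 ≈ 0.100 mm/yr.
For B, 10.8 / 0.100 = 108.00 years ≈ 108 annuli.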